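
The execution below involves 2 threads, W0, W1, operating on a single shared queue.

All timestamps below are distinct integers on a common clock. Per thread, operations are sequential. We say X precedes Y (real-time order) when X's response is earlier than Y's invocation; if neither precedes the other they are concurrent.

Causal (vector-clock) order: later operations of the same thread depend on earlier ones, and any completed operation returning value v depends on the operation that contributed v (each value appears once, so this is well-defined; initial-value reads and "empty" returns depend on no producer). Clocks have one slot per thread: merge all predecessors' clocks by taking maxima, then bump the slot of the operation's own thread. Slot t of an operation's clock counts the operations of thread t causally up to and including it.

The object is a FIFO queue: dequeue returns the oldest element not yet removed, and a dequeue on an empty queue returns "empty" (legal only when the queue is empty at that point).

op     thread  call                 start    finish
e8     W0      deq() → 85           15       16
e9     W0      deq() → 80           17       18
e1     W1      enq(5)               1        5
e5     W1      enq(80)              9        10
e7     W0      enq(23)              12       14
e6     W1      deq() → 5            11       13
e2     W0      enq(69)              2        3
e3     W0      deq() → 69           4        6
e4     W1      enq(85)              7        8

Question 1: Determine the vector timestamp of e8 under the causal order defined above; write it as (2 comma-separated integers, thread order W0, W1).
(4, 2)

root op e1, invoked 1: fresh clock plus W1's own tick → (0, 1)
root op e2, invoked 2: fresh clock plus W0's own tick → (1, 0)
VC(e4, invoked at 7): max of VC(e1)=(0, 1), then +1 on thread W1 → (0, 2)
VC(e3, invoked at 4): max of VC(e2)=(1, 0), then +1 on thread W0 → (2, 0)
VC(e5, invoked at 9): max of VC(e4)=(0, 2), then +1 on thread W1 → (0, 3)
VC(e7, invoked at 12): max of VC(e3)=(2, 0), then +1 on thread W0 → (3, 0)
VC(e6, invoked at 11): max of VC(e1)=(0, 1), VC(e5)=(0, 3), then +1 on thread W1 → (0, 4)
VC(e8, invoked at 15): max of VC(e4)=(0, 2), VC(e7)=(3, 0), then +1 on thread W0 → (4, 2)
VC(e9, invoked at 17): max of VC(e5)=(0, 3), VC(e8)=(4, 2), then +1 on thread W0 → (5, 3)
target: VC(e8) = (4, 2)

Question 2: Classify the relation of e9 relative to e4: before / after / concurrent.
after

e9 spans [17,18], e4 spans [7,8]
resp(e4)=8 < inv(e9)=17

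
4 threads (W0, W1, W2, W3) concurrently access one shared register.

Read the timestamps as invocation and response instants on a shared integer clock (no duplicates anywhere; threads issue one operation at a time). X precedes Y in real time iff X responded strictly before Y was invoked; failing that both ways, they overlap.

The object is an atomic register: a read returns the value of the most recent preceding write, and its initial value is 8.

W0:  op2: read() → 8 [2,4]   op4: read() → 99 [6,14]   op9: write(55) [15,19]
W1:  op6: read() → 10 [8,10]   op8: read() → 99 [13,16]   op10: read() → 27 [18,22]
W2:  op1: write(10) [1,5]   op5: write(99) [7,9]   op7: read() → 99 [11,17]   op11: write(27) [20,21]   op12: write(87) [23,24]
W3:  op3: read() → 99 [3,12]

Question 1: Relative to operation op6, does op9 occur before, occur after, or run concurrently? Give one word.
Answer: after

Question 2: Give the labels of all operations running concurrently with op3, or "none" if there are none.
Answer: op1, op2, op4, op5, op6, op7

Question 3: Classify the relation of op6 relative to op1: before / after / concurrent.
Answer: after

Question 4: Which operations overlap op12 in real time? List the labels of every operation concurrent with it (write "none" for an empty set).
Answer: none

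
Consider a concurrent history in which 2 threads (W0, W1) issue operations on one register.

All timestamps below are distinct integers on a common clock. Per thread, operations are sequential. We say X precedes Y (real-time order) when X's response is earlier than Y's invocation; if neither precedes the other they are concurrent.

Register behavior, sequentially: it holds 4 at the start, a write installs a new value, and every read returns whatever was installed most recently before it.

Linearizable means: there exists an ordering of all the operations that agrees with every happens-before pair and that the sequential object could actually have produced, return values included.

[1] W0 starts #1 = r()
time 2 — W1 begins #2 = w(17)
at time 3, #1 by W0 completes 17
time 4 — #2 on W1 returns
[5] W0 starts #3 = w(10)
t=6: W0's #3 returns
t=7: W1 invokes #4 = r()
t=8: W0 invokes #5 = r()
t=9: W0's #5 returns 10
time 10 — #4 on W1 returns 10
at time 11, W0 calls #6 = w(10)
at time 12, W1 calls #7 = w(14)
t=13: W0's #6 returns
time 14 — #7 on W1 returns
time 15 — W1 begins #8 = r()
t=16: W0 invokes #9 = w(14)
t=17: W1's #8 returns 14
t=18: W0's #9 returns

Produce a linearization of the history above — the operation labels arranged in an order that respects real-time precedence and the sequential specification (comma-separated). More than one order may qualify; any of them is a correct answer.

after step 1 (#2 w(17)): value 17
after step 2 (#1 r() → 17): value 17
after step 3 (#3 w(10)): value 10
after step 4 (#4 r() → 10): value 10
after step 5 (#5 r() → 10): value 10
after step 6 (#6 w(10)): value 10
after step 7 (#7 w(14)): value 14
after step 8 (#8 r() → 14): value 14
after step 9 (#9 w(14)): value 14

#2, #1, #3, #4, #5, #6, #7, #8, #9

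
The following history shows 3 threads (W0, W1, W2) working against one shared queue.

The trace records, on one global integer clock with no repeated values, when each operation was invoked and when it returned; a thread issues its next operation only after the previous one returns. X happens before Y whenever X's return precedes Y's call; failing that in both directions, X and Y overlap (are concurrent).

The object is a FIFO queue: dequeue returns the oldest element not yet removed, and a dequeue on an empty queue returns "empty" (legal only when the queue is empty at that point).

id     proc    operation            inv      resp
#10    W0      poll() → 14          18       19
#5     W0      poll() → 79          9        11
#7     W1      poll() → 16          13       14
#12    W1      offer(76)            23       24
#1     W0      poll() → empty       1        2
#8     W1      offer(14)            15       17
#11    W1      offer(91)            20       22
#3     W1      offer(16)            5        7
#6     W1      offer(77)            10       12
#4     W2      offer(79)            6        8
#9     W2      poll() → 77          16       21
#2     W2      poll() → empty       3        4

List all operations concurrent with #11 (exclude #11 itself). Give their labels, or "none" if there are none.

#11 runs from 20 to 22; window-overlapping ops are concurrent
#1 [1,2]: before
#2 [3,4]: before
#3 [5,7]: before
#4 [6,8]: before
#5 [9,11]: before
#6 [10,12]: before
#7 [13,14]: before
#8 [15,17]: before
#9 [16,21]: concurrent
#10 [18,19]: before
#12 [23,24]: after

#9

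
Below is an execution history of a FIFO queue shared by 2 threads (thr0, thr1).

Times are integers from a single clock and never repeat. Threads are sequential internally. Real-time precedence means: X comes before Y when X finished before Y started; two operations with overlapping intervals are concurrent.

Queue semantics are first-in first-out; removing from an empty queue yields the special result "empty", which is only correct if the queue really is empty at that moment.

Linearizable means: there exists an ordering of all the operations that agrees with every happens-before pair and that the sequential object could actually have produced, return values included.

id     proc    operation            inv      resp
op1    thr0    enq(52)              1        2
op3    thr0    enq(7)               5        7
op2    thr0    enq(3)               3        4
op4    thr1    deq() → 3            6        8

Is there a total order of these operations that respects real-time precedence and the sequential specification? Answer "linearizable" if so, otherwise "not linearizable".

events 1..7 are fine; event 8 — the response of op4 at time 8 — makes the prefix non-linearizable
every one of the 2 real-time-consistent orders over 4 completed FIFO queue ops fails the sequential spec
one such order, op1, op2, op3, op4, breaks at step 4 where op4 deq() → 3 is illegal
one such order, op1, op2, op4, op3, breaks at step 3 where op4 deq() → 3 is illegal

not linearizable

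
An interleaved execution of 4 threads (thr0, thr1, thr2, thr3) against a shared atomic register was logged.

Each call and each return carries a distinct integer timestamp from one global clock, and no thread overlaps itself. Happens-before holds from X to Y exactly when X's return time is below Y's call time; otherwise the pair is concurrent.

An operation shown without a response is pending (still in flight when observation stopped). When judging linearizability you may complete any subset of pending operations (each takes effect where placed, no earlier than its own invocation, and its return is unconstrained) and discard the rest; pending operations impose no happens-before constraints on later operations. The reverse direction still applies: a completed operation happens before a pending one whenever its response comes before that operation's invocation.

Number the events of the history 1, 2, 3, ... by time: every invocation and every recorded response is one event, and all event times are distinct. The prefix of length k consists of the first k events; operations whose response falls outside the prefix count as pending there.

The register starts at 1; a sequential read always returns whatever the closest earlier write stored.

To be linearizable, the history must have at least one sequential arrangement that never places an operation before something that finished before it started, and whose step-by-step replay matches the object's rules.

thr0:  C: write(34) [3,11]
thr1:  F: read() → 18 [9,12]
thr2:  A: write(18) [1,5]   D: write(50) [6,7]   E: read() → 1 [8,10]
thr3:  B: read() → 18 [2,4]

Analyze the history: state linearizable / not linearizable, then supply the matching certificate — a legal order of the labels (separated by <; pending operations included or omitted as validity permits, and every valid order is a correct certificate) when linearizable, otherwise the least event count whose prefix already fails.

not linearizable — minimal violating prefix: 10 events

prefix check: 1..9 passes, 1..10 fails once E's time-10 response joins
2 orders of the 4 completed atomic register ops respect real time; none is legal
including or dropping the 2 pending operations (C, F) in any combination fails
e.g. A, B, D, E (pending dropped): illegal at step 4, since E read() → 1 cannot apply there
e.g. B, A, D, E (pending dropped): illegal at step 1, since B read() → 18 cannot apply there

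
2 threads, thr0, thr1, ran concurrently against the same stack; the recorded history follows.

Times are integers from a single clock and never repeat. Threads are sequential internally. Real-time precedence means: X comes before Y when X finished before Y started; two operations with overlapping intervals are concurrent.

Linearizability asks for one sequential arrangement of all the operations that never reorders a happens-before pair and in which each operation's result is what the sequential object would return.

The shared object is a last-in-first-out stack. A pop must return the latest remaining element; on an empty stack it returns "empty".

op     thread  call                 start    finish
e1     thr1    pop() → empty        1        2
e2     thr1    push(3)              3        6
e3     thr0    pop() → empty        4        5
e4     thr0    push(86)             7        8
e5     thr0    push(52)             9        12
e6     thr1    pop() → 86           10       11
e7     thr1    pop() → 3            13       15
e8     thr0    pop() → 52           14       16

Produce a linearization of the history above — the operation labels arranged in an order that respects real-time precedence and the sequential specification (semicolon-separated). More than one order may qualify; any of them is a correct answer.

e1; e3; e2; e4; e6; e5; e8; e7

step 1: e1 pop() → empty — stack <>
step 2: e3 pop() → empty — stack <>
step 3: e2 push(3) — stack <3>
step 4: e4 push(86) — stack <3,86>
step 5: e6 pop() → 86 — stack <3>
step 6: e5 push(52) — stack <3,52>
step 7: e8 pop() → 52 — stack <3>
step 8: e7 pop() → 3 — stack <>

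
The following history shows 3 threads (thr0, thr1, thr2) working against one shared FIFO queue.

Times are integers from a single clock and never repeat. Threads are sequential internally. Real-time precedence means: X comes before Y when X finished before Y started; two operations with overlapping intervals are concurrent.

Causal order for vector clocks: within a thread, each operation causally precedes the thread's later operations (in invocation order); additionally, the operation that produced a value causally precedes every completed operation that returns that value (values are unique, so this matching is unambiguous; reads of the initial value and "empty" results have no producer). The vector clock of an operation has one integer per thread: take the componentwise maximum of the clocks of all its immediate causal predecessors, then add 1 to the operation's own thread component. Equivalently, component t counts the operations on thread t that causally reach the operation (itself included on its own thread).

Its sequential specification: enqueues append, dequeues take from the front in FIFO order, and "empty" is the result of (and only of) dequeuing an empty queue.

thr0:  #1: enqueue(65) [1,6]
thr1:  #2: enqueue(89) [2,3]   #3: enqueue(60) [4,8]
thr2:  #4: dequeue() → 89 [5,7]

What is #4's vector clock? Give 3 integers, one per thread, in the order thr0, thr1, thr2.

(0, 1, 1)

#2 (invocation 2): nothing precedes it; thr1's component alone gives (0, 1, 0)
#1 (invocation 1): nothing precedes it; thr0's component alone gives (1, 0, 0)
#4 (invocation 5): componentwise max over VC(#2)=(0, 1, 0), +1 at thr2, giving (0, 1, 1)
#3 (invocation 4): componentwise max over VC(#2)=(0, 1, 0), +1 at thr1, giving (0, 2, 0)
target: VC(#4) = (0, 1, 1)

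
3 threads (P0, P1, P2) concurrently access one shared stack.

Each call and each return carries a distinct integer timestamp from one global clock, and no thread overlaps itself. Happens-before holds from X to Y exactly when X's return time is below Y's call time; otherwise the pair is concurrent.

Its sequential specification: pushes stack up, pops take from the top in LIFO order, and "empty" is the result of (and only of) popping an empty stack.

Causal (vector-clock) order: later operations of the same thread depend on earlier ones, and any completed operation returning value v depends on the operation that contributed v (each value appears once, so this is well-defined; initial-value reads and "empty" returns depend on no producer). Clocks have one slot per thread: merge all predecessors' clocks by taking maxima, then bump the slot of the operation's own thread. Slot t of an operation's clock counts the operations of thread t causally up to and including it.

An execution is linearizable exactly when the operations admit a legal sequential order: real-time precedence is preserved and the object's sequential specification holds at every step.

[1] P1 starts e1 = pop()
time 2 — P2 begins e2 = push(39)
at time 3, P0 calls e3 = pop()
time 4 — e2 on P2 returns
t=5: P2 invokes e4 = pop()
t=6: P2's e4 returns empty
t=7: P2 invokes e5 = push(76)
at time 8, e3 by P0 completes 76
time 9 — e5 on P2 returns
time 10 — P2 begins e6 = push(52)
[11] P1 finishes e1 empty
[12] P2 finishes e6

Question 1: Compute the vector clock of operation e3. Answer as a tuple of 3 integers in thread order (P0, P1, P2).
Answer: (1, 0, 3)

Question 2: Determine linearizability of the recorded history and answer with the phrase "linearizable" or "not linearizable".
not linearizable

the violation lands at event 11, e1's response at time 11: events 1..10 linearize, events 1..11 do not
all 20 real-time-respecting orders fail — 5 completed stack operations, no legal replay
include/drop combinations of the 1 pending operation (e6) were all tried; none helps
sample order e1, e2, e3, e4, e5 (pending dropped) stalls at step 3 — e3 pop() → 76 has no legal effect
sample order e1, e2, e4, e3, e5 (pending dropped) stalls at step 3 — e4 pop() → empty has no legal effect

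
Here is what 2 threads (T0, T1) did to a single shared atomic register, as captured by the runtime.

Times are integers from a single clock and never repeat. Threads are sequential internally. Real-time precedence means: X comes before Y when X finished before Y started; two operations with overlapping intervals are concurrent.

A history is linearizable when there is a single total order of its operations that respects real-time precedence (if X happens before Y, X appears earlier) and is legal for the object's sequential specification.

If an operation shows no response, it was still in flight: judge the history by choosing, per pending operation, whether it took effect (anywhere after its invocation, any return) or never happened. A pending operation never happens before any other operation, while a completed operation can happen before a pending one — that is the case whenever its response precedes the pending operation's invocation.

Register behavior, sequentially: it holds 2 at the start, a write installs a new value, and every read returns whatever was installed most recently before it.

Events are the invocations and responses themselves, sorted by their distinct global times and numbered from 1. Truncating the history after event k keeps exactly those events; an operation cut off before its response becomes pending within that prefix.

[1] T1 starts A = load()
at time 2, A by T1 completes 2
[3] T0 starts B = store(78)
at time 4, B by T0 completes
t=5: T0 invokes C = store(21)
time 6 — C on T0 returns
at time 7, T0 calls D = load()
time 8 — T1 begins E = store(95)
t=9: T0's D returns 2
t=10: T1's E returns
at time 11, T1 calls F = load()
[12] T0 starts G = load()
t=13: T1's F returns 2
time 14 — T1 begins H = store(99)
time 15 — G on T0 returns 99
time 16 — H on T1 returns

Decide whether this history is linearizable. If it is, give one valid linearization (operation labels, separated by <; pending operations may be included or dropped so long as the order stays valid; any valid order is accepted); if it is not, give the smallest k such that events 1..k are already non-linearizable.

the violation lands at event 9, D's response at time 9: events 1..8 linearize, events 1..9 do not
the sole real-time-consistent order of 4 completed operations fails the atomic register replay
including or dropping the 1 pending operation (E) in any combination fails
for example A, B, C, D (pending dropped) fails at step 4: D load() → 2 is not legal there

not linearizable — minimal violating prefix: 9 events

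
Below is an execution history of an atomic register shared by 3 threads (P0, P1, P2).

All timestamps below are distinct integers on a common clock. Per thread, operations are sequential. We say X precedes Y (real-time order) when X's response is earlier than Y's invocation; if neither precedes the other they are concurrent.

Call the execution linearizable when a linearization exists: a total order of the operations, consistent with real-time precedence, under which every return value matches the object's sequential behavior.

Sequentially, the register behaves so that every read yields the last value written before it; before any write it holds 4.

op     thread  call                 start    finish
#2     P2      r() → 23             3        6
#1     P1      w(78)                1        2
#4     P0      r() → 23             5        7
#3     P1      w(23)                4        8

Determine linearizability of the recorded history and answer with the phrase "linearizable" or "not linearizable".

linearizable

witness order: #1, #3, #2, #4
after step 1 (#1 w(78)): value 78
after step 2 (#3 w(23)): value 23
after step 3 (#2 r() → 23): value 23
after step 4 (#4 r() → 23): value 23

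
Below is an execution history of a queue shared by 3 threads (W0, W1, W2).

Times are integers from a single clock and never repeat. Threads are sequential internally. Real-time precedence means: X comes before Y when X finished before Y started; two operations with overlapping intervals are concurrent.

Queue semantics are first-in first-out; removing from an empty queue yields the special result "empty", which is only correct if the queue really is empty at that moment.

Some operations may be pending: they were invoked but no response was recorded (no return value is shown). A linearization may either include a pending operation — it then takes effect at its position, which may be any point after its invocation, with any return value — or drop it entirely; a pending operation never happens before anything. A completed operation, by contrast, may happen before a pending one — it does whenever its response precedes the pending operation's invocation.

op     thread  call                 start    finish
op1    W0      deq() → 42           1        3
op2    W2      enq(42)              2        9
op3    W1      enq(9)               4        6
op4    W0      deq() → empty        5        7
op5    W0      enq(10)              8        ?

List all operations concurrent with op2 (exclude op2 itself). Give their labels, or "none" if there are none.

overlap test against op2 [2,9]: concurrent iff the interval meets 2..9
op1 [1,3]: concurrent
op3 [4,6]: concurrent
op4 [5,7]: concurrent
op5 [8,…): concurrent

op1, op3, op4, op5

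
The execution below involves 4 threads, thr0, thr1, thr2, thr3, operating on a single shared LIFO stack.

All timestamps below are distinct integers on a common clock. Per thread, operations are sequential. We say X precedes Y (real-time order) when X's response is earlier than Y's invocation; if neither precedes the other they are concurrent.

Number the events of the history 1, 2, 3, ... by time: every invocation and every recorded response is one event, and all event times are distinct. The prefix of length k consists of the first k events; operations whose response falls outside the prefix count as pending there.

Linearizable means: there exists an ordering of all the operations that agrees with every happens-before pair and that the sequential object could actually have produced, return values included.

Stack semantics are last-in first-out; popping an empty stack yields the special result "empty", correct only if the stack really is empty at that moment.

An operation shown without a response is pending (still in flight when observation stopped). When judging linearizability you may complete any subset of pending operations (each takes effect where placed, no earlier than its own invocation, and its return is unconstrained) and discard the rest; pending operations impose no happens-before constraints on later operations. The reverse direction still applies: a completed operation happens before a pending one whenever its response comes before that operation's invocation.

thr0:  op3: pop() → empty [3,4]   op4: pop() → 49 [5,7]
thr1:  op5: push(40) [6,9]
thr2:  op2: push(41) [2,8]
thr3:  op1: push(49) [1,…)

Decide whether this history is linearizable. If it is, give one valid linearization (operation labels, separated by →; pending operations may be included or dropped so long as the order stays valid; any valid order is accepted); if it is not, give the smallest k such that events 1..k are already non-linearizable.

linearizable — witness: op3 → op1 → op4 → op2 → op5

1. op3 pop() → empty, leaving stack <>
2. op1 push(49) (pending, included), leaving stack <49>
3. op4 pop() → 49, leaving stack <>
4. op2 push(41), leaving stack <41>
5. op5 push(40), leaving stack <41,40>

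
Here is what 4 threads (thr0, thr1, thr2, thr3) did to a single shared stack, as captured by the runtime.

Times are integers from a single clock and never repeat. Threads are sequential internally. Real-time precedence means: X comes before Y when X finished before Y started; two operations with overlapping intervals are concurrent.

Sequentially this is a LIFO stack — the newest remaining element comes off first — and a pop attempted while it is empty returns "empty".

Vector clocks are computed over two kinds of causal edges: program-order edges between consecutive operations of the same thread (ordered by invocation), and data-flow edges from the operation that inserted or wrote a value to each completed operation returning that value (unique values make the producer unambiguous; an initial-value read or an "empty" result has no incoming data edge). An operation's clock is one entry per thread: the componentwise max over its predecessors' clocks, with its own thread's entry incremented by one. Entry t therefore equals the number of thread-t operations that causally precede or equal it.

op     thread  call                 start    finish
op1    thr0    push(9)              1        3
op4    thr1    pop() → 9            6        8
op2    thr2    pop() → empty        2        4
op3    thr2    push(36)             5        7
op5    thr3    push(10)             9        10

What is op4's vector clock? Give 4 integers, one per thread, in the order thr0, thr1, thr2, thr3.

op5 (invocation 9): nothing precedes it; thr3's component alone gives (0, 0, 0, 1)
op2 (invocation 2): nothing precedes it; thr2's component alone gives (0, 0, 1, 0)
op1 (invocation 1): nothing precedes it; thr0's component alone gives (1, 0, 0, 0)
op3, invoked 5, takes VC(op2)=(0, 0, 1, 0) under max, adds 1 for thr2 → (0, 0, 2, 0)
op4, invoked 6, takes VC(op1)=(1, 0, 0, 0) under max, adds 1 for thr1 → (1, 1, 0, 0)
target: VC(op4) = (1, 1, 0, 0)

(1, 1, 0, 0)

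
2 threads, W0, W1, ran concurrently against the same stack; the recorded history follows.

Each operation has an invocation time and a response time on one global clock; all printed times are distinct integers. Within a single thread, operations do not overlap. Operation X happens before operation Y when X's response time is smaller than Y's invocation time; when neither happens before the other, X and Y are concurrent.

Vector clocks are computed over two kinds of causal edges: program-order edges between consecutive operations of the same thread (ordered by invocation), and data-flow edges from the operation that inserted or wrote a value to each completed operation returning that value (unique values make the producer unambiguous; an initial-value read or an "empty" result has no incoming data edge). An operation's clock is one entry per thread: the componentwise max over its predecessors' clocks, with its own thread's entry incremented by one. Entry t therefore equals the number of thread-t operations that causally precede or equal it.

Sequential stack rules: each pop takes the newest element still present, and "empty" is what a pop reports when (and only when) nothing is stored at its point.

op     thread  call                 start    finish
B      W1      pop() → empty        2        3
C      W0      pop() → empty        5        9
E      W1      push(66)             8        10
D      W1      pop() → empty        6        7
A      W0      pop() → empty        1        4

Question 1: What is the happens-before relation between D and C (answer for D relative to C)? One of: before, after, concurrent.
D spans [6,7], C spans [5,9]
the intervals overlap in both directions

concurrent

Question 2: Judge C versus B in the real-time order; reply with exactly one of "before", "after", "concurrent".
C spans [5,9], B spans [2,3]
resp(B)=3 < inv(C)=5

after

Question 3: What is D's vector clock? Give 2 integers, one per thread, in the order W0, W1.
VC(B, invoked at 2): no causal predecessors; +1 on W1 → (0, 1)
VC(A, invoked at 1): no causal predecessors; +1 on W0 → (1, 0)
invoked at 6, D merges VC(B)=(0, 1) and bumps W1's slot → (0, 2)
invoked at 5, C merges VC(A)=(1, 0) and bumps W0's slot → (2, 0)
invoked at 8, E merges VC(D)=(0, 2) and bumps W1's slot → (0, 3)
target: VC(D) = (0, 2)

(0, 2)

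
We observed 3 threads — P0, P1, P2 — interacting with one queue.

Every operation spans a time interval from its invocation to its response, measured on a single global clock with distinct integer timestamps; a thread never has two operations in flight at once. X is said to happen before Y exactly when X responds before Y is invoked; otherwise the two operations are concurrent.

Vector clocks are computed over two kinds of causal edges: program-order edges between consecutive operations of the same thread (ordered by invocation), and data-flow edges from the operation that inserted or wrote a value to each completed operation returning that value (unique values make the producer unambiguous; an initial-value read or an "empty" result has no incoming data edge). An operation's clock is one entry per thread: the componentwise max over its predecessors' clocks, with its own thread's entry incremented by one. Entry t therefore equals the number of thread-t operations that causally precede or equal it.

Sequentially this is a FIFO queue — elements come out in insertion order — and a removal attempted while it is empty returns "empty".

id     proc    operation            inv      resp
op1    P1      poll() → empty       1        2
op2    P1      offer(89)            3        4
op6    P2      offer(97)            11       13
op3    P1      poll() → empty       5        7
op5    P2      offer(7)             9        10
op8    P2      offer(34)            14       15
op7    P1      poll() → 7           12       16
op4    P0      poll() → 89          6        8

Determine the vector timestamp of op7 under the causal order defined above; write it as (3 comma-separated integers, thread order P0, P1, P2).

op5 (invocation 9): nothing precedes it; P2's component alone gives (0, 0, 1)
op1 (invocation 1): nothing precedes it; P1's component alone gives (0, 1, 0)
op6 (invocation 11): componentwise max over VC(op5)=(0, 0, 1), +1 at P2, giving (0, 0, 2)
op2 (invocation 3): componentwise max over VC(op1)=(0, 1, 0), +1 at P1, giving (0, 2, 0)
op8 (invocation 14): componentwise max over VC(op6)=(0, 0, 2), +1 at P2, giving (0, 0, 3)
op3 (invocation 5): componentwise max over VC(op2)=(0, 2, 0), +1 at P1, giving (0, 3, 0)
op4 (invocation 6): componentwise max over VC(op2)=(0, 2, 0), +1 at P0, giving (1, 2, 0)
op7 (invocation 12): componentwise max over VC(op3)=(0, 3, 0), VC(op5)=(0, 0, 1), +1 at P1, giving (0, 4, 1)
target: VC(op7) = (0, 4, 1)

(0, 4, 1)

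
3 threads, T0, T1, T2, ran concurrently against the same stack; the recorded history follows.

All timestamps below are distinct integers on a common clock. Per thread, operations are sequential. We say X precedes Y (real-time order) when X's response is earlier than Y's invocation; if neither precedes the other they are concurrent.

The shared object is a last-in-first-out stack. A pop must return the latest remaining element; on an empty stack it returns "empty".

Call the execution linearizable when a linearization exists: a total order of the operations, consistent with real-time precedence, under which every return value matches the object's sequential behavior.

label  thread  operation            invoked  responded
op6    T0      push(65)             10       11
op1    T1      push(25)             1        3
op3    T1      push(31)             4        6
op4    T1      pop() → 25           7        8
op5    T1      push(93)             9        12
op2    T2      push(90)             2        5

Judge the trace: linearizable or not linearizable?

not linearizable

cut after 7 events: linearizable; cut after 8 events (op4 responds, time 8): not linearizable
all 3 real-time-respecting orders fail — 4 completed stack operations, no legal replay
sample order op1, op2, op3, op4 stalls at step 4 — op4 pop() → 25 has no legal effect
sample order op1, op3, op2, op4 stalls at step 4 — op4 pop() → 25 has no legal effect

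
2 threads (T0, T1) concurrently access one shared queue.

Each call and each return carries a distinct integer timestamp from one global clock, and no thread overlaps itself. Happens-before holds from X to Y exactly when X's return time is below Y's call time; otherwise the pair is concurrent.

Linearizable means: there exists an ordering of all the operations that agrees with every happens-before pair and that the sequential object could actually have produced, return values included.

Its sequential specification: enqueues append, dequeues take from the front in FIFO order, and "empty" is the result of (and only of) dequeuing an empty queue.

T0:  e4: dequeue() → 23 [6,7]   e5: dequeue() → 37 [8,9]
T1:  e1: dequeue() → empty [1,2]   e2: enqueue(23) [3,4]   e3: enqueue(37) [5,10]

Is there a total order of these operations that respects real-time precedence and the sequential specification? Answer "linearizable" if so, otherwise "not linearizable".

one valid linearization: e1, e2, e3, e4, e5
1. e1 dequeue() → empty, leaving queue <>
2. e2 enqueue(23), leaving queue <23>
3. e3 enqueue(37), leaving queue <23,37>
4. e4 dequeue() → 23, leaving queue <37>
5. e5 dequeue() → 37, leaving queue <>

linearizable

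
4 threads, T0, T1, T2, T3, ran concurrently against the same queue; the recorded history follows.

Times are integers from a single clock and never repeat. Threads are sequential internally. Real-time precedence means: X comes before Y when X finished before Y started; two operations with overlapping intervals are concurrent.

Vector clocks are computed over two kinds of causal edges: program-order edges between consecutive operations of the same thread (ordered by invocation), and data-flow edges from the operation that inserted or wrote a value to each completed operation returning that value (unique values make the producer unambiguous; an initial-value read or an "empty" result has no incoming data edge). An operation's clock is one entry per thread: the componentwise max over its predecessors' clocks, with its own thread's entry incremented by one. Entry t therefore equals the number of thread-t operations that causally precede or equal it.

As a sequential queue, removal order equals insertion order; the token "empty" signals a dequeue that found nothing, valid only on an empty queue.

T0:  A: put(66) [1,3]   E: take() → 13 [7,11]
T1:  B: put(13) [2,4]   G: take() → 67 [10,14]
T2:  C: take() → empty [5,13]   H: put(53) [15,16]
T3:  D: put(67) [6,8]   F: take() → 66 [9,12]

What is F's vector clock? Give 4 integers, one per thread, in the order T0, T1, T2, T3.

(1, 0, 0, 2)

root op D, invoked 6: fresh clock plus T3's own tick → (0, 0, 0, 1)
root op C, invoked 5: fresh clock plus T2's own tick → (0, 0, 1, 0)
root op B, invoked 2: fresh clock plus T1's own tick → (0, 1, 0, 0)
root op A, invoked 1: fresh clock plus T0's own tick → (1, 0, 0, 0)
invoked at 15, H merges VC(C)=(0, 0, 1, 0) and bumps T2's slot → (0, 0, 2, 0)
invoked at 10, G merges VC(B)=(0, 1, 0, 0), VC(D)=(0, 0, 0, 1) and bumps T1's slot → (0, 2, 0, 1)
invoked at 9, F merges VC(A)=(1, 0, 0, 0), VC(D)=(0, 0, 0, 1) and bumps T3's slot → (1, 0, 0, 2)
invoked at 7, E merges VC(A)=(1, 0, 0, 0), VC(B)=(0, 1, 0, 0) and bumps T0's slot → (2, 1, 0, 0)
target: VC(F) = (1, 0, 0, 2)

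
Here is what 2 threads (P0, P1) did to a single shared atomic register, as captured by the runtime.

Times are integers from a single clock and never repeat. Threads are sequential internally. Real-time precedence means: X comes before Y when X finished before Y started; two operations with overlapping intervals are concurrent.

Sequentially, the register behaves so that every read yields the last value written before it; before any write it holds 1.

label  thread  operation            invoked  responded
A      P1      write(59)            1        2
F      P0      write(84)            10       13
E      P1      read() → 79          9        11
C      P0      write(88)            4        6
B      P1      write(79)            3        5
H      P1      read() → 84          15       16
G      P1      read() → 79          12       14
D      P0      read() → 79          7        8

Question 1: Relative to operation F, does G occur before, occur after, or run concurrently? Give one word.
G spans [12,14], F spans [10,13]
the intervals overlap in both directions

concurrent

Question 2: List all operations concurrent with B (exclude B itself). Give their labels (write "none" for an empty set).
B runs from 3 to 5; window-overlapping ops are concurrent
A [1,2]: before
C [4,6]: concurrent
D [7,8]: after
E [9,11]: after
F [10,13]: after
G [12,14]: after
H [15,16]: after

C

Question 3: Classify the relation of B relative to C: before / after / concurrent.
B spans [3,5], C spans [4,6]
the intervals overlap in both directions

concurrent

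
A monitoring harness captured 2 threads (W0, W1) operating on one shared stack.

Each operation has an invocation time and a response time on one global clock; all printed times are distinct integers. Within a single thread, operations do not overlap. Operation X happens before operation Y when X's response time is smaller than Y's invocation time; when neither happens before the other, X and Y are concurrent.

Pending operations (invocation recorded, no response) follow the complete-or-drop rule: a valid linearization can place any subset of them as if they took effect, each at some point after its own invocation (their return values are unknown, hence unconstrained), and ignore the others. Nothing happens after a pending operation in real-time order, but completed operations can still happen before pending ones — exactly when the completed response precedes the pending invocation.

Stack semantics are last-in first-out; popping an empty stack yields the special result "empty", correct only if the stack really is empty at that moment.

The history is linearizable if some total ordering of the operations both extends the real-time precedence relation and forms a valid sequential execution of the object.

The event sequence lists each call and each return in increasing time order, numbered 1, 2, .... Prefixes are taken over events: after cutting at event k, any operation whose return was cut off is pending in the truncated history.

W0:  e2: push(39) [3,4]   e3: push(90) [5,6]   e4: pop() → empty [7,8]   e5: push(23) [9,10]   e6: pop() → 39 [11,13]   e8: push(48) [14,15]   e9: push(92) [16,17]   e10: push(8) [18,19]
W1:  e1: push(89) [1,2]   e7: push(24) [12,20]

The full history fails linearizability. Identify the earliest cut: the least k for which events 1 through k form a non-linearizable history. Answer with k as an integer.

events 1..7 are linearizable; a witness order is e1, e2, e3:
after step 1 (e1 push(89)): stack <89>
after step 2 (e2 push(39)): stack <89,39>
after step 3 (e3 push(90)): stack <89,39,90>
at event 8 (e4's time-8 response) nothing linearizes any more
sample order e1, e2, e3, e4 stalls at step 4 — e4 pop() → empty has no legal effect

8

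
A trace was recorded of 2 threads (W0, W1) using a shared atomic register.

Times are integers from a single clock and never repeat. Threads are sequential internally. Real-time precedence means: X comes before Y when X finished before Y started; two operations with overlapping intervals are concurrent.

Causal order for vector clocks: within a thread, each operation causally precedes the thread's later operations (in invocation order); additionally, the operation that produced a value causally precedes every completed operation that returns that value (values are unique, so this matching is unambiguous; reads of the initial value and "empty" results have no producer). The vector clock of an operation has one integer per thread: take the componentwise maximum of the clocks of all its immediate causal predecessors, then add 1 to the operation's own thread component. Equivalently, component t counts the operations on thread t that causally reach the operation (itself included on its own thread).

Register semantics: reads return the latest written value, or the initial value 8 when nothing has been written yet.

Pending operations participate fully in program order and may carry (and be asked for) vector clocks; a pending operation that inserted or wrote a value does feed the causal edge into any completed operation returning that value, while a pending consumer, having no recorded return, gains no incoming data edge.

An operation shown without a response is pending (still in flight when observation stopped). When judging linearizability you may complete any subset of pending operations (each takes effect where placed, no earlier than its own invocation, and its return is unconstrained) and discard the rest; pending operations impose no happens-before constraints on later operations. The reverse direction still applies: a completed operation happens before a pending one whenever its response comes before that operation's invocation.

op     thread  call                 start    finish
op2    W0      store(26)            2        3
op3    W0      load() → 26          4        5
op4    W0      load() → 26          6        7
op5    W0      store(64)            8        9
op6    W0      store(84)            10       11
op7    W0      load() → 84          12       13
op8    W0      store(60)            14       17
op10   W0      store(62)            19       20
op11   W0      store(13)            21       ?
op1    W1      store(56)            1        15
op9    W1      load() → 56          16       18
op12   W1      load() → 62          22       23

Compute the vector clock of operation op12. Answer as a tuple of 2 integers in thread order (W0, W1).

invoked at 1, op1 has no predecessors; its own W1 bump gives (0, 1)
invoked at 2, op2 has no predecessors; its own W0 bump gives (1, 0)
from VC(op1)=(0, 1), op9 (invoked 16) maxes components and bumps W1 → (0, 2)
from VC(op2)=(1, 0), op3 (invoked 4) maxes components and bumps W0 → (2, 0)
from VC(op2)=(1, 0), VC(op3)=(2, 0), op4 (invoked 6) maxes components and bumps W0 → (3, 0)
from VC(op4)=(3, 0), op5 (invoked 8) maxes components and bumps W0 → (4, 0)
from VC(op5)=(4, 0), op6 (invoked 10) maxes components and bumps W0 → (5, 0)
from VC(op6)=(5, 0), op7 (invoked 12) maxes components and bumps W0 → (6, 0)
from VC(op7)=(6, 0), op8 (invoked 14) maxes components and bumps W0 → (7, 0)
from VC(op8)=(7, 0), op10 (invoked 19) maxes components and bumps W0 → (8, 0)
from VC(op10)=(8, 0), op11 (invoked 21) maxes components and bumps W0 → (9, 0)
from VC(op9)=(0, 2), VC(op10)=(8, 0), op12 (invoked 22) maxes components and bumps W1 → (8, 3)
target: VC(op12) = (8, 3)

(8, 3)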